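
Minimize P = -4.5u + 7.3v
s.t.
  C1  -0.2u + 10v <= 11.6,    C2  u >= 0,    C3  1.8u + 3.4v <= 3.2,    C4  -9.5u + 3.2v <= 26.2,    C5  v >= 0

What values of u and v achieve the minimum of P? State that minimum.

Corner points and P = -4.5u + 7.3v:
  (0, 16/17) → P = 584/85
  (0, 0) → P = 0
  (16/9, 0) → P = -8

The optimum lies where 1.8u + 3.4v = 3.2 and v = 0.
Solving simultaneously gives u = 16/9, v = 0.

u = 16/9, v = 0, minimum P = -8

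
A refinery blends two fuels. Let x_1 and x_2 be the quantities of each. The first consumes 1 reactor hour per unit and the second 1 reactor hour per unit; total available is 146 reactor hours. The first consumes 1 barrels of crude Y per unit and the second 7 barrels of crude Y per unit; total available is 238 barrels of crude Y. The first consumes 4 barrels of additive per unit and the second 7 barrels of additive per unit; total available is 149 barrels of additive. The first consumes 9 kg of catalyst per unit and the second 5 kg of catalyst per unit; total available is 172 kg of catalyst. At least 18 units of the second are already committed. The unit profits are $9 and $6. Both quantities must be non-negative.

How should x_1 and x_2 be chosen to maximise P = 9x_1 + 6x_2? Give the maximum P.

At the optimal vertex, 4x_1 + 7x_2 = 149 and x_2 = 18.
Solving simultaneously gives x_1 = 23/4, x_2 = 18.

x_1 = 23/4, x_2 = 18, maximum P = 639/4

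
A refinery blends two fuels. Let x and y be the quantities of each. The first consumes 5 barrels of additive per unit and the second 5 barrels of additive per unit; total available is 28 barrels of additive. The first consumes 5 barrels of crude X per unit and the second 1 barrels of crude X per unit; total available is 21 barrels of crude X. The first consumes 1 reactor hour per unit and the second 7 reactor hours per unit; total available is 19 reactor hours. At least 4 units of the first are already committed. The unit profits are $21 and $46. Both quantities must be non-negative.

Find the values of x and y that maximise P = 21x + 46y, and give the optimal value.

x = 4, y = 1, maximum P = 130

Vertices and P = 21x + 46y:
  (21/5, 0) → P = 441/5
  (4, 0) → P = 84
  (4, 1) → P = 130

The binding constraints are 5x + y = 21 and x = 4.
Solving simultaneously gives x = 4, y = 1.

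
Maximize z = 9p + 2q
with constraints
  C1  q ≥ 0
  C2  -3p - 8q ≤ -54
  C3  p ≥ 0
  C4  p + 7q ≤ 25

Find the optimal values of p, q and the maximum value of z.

p = 25, q = 0, maximum z = 225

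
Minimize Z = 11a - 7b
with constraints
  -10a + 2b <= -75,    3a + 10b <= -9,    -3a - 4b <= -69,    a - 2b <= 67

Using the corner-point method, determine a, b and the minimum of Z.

At the optimal vertex, 3a + 10b = -9 and -3a - 4b = -69.
Solving simultaneously gives a = 121/3, b = -13.

a = 121/3, b = -13, minimum Z = 1604/3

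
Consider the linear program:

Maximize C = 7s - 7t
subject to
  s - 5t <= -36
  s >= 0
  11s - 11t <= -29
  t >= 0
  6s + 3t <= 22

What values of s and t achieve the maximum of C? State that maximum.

The optimum lies where s - 5t = -36 and 6s + 3t = 22.
Solving simultaneously gives s = 2/33, t = 238/33.

s = 2/33, t = 238/33, maximum C = -1652/33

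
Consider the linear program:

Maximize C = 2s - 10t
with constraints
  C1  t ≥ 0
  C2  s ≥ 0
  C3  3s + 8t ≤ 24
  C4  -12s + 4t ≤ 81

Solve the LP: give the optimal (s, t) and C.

Vertices and C = 2s - 10t:
  (0, 0) → C = 0
  (8, 0) → C = 16
  (0, 3) → C = -30

s = 8, t = 0, maximum C = 16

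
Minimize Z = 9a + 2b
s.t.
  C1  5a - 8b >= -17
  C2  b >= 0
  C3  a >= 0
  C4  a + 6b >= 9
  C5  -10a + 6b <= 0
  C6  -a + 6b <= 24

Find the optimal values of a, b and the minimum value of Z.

Feasible corners and Z = 9a + 2b:
  (51/25, 17/5) → Z = 629/25
  (45/11, 103/22) → Z = 508/11
  (9, 0) → Z = 81
  (9/11, 15/11) → Z = 111/11
The feasible region is unbounded (it extends along (6, 1), (1, 0)), but Z strictly increases along every unbounded feasible direction, so there is no improving ray and the minimum is attained at a vertex.

a = 9/11, b = 15/11, minimum Z = 111/11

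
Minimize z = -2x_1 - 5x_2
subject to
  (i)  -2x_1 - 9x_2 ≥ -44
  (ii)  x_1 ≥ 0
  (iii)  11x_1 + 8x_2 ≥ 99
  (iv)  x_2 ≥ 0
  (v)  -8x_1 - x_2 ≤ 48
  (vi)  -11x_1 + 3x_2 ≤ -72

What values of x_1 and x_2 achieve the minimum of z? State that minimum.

x_1 = 22, x_2 = 0, minimum z = -44

Extreme points and z = -2x_1 - 5x_2:
  (22, 0) → z = -44
  (52/7, 68/21) → z = -652/21
  (9, 0) → z = -18
  (873/121, 27/11) → z = -3231/121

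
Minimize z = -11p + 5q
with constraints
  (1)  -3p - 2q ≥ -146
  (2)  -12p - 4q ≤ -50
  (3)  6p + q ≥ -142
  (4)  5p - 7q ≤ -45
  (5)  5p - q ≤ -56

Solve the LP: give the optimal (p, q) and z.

Extreme points and z = -11p + 5q:
  (-121/3, 267/2) → z = 6667/6
  (34/13, 898/13) → z = 4116/13
  (-87/16, 461/16) → z = 1631/8

The optimum lies where -12p - 4q = -50 and 5p - q = -56.
Solving simultaneously gives p = -87/16, q = 461/16.

p = -87/16, q = 461/16, minimum z = 1631/8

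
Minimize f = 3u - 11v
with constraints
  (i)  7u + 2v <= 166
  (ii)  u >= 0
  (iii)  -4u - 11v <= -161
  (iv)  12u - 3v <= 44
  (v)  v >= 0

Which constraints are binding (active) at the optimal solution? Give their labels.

(i) and (ii)

Feasible corners and f = 3u - 11v:
  (0, 83) → f = -913
  (586/45, 1684/45) → f = -16766/45
  (0, 161/11) → f = -161
  (967/144, 439/36) → f = -16415/144

The minimum is at (0, 83). Substituting into each constraint, equality holds for (i) and (ii); the remaining constraints have slack.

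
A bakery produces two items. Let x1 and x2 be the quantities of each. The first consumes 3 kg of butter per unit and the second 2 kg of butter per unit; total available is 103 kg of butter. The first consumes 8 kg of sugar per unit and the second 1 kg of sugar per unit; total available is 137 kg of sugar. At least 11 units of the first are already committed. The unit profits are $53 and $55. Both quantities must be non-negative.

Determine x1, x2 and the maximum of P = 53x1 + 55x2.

x1 = 11, x2 = 35, maximum P = 2508

Feasible corners and P = 53x1 + 55x2:
  (137/8, 0) → P = 7261/8
  (11, 0) → P = 583
  (171/13, 413/13) → P = 31778/13
  (11, 35) → P = 2508

The optimum lies where 3x1 + 2x2 = 103 and x1 = 11.
Solving simultaneously gives x1 = 11, x2 = 35.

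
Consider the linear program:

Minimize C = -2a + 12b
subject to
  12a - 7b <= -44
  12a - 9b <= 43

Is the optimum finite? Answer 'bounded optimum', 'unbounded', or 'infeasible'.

unbounded

From the feasible point (-697/24, -87/2), moving in the direction (-9, -12) keeps every constraint satisfied while C decreases without bound.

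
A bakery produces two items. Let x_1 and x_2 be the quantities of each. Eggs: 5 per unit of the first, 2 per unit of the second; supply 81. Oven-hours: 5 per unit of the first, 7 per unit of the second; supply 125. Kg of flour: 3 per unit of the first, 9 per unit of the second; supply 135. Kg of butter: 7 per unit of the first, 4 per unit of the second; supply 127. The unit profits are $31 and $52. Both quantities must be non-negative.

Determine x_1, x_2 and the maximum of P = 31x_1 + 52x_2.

Feasible corners and P = 31x_1 + 52x_2:
  (0, 0) → P = 0
  (0, 15) → P = 780
  (81/5, 0) → P = 2511/5
  (317/25, 44/5) → P = 21267/25
  (15/2, 25/2) → P = 1765/2

x_1 = 15/2, x_2 = 25/2, maximum P = 1765/2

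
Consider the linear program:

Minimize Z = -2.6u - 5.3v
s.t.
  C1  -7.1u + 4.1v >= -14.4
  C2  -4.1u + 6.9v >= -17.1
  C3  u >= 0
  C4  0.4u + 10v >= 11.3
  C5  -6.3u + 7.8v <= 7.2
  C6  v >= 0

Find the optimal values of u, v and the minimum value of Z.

u = 4.8, v = 4.8, minimum Z = -37.92

Feasible corners and Z = -2.6u - 5.3v:
  (19033/7264, 7447/7264) → Z = -889549/72640
  (24/5, 24/5) → Z = -948/25
  (269/1102, 2469/2204) → Z = -28969/4408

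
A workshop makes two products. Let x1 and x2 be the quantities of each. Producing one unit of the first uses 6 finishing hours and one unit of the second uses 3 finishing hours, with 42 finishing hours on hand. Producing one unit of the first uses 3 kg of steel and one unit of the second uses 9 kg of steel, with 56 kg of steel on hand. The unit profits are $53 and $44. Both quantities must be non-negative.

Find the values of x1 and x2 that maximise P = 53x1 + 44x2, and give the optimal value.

Feasible corners and P = 53x1 + 44x2:
  (0, 0) → P = 0
  (0, 56/9) → P = 2464/9
  (7, 0) → P = 371
  (14/3, 14/3) → P = 1358/3

x1 = 14/3, x2 = 14/3, maximum P = 1358/3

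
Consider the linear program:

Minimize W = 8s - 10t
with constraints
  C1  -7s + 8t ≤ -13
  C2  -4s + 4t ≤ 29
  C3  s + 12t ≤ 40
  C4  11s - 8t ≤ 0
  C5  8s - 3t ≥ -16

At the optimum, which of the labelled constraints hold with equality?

C1 and C4

Vertices and W = 8s - 10t:
  (-13/4, -143/32) → W = 299/16
  (-167/43, -216/43) → W = 824/43
  (-128/31, -176/31) → W = 736/31

The minimum is at (-13/4, -143/32). Substituting into each constraint, equality holds for C1 and C4; the remaining constraints have slack.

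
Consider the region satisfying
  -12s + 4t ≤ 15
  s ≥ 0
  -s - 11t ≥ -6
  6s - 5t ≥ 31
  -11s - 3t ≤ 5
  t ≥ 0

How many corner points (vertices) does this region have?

Of the 15 pairwise boundary intersections, those satisfying every inequality are:
  (371/71, 5/71)
  (6, 0)
  (31/6, 0)

3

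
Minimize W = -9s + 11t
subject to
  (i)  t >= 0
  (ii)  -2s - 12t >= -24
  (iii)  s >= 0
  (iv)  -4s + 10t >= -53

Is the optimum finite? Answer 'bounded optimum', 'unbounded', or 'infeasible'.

Extreme points and W = -9s + 11t:
  (12, 0) → W = -108
  (0, 0) → W = 0
  (0, 2) → W = 22
The feasible region has finitely many vertices and no improving ray; the minimum is -108 at (12, 0).

bounded optimum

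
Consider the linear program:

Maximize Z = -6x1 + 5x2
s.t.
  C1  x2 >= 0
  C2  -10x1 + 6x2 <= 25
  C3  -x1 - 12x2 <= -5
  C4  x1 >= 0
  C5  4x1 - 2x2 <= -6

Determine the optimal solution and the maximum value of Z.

Corner points and Z = -6x1 + 5x2:
  (0, 25/6) → Z = 125/6
  (7/2, 10) → Z = 29
  (0, 3) → Z = 15

x1 = 7/2, x2 = 10, maximum Z = 29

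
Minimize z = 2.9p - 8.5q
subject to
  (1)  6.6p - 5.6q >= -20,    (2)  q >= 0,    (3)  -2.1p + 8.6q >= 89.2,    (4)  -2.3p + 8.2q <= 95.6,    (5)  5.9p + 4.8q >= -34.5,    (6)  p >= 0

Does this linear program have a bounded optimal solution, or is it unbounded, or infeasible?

Corner points and z = 2.9p - 8.5q:
  (8188/1125, 4556/375) → z = -462164/5625
  (9284/1031, 14624/1031) → z = -486902/5155
The feasible region has finitely many vertices and no improving ray; the minimum is -486902/5155 at (9284/1031, 14624/1031).

bounded optimum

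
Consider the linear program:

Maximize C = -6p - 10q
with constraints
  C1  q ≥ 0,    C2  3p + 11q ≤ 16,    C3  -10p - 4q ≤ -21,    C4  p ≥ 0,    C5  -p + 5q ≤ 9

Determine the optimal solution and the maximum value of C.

Feasible corners and C = -6p - 10q:
  (16/3, 0) → C = -32
  (21/10, 0) → C = -63/5
  (167/98, 97/98) → C = -986/49

p = 21/10, q = 0, maximum C = -63/5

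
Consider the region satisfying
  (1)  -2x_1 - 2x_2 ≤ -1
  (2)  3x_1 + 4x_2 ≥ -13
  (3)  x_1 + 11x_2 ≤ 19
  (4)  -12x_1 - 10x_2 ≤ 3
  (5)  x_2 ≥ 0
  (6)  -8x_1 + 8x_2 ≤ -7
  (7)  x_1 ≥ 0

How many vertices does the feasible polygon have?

Pairwise boundary intersections that survive every other constraint:
  (19, 0)
  (229/96, 145/96)
  (7/8, 0)

3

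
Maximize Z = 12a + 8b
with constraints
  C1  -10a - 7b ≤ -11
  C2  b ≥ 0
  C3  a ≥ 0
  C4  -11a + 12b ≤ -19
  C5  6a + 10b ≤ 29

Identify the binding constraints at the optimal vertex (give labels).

Corner points and Z = 12a + 8b:
  (19/11, 0) → Z = 228/11
  (29/6, 0) → Z = 58
  (269/91, 205/182) → Z = 4048/91

The maximum is at (29/6, 0). Substituting into each constraint, equality holds for C2 and C5; the remaining constraints have slack.

C2 and C5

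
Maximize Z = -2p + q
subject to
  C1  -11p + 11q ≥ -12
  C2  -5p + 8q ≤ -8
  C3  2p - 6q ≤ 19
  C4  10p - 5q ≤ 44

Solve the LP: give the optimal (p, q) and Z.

p = -52/7, q = -79/14, maximum Z = 129/14

Vertices and Z = -2p + q:
  (8/33, -28/33) → Z = -4/3
  (-137/44, -185/44) → Z = 89/44
  (-52/7, -79/14) → Z = 129/14

The binding constraints are -5p + 8q = -8 and 2p - 6q = 19.
Solving simultaneously gives p = -52/7, q = -79/14.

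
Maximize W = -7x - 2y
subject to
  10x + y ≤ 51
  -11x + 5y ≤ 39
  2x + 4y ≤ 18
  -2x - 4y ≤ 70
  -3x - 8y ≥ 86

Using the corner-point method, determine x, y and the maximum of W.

x = -253/27, y = -346/27, maximum W = 821/9

Corner points and W = -7x - 2y:
  (137/19, -401/19) → W = -157/19
  (494/77, -1013/77) → W = -1432/77
  (-253/27, -346/27) → W = 821/9
  (-742/103, -829/103) → W = 6852/103

The optimum lies where -11x + 5y = 39 and -2x - 4y = 70.
Solving simultaneously gives x = -253/27, y = -346/27.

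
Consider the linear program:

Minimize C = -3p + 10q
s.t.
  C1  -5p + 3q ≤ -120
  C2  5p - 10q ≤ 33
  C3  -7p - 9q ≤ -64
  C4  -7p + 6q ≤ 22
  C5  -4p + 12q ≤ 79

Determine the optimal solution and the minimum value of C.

Vertices and C = -3p + 10q:
  (1101/35, 87/7) → C = 1047/35
  (559/16, 875/48) → C = 3719/48
  (593/10, 527/20) → C = 428/5

p = 1101/35, q = 87/7, minimum C = 1047/35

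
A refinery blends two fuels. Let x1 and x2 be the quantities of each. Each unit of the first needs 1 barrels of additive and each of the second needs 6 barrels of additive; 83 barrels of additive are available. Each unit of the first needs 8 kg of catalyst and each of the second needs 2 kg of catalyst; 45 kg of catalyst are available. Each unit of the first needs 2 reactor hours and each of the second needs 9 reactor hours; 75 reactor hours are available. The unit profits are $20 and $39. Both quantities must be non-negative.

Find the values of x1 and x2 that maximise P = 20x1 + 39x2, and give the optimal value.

Extreme points and P = 20x1 + 39x2:
  (0, 0) → P = 0
  (0, 25/3) → P = 325
  (45/8, 0) → P = 225/2
  (15/4, 15/2) → P = 735/2

x1 = 15/4, x2 = 15/2, maximum P = 735/2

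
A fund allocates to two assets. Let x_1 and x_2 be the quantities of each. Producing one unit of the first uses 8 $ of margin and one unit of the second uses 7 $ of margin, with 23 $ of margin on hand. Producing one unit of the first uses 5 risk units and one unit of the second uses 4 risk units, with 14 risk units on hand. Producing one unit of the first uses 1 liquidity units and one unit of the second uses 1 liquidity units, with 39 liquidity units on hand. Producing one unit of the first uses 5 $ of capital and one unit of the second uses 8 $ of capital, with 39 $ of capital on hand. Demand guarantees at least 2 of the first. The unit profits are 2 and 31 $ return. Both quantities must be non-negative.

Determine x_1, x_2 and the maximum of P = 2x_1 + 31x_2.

x_1 = 2, x_2 = 1, maximum P = 35

The optimum lies where 8x_1 + 7x_2 = 23 and 5x_1 + 4x_2 = 14.
Solving simultaneously gives x_1 = 2, x_2 = 1.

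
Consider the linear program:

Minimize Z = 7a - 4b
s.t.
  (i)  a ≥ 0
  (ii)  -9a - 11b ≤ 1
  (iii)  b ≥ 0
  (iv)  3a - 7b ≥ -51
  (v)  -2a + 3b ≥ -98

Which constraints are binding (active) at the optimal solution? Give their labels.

(i) and (iv)

Extreme points and Z = 7a - 4b:
  (0, 0) → Z = 0
  (0, 51/7) → Z = -204/7
  (49, 0) → Z = 343
  (839/5, 396/5) → Z = 4289/5

The minimum is at (0, 51/7). Substituting into each constraint, equality holds for (i) and (iv); the remaining constraints have slack.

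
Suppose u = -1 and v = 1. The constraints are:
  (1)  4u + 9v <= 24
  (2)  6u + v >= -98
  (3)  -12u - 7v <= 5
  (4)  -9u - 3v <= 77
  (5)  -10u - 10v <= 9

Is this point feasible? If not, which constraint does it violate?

feasible

(1): 5 ≤ 24 ✓
(2): -5 ≥ -98 ✓
(3): 5 ≤ 5 ✓
(4): 6 ≤ 77 ✓
(5): 0 ≤ 9 ✓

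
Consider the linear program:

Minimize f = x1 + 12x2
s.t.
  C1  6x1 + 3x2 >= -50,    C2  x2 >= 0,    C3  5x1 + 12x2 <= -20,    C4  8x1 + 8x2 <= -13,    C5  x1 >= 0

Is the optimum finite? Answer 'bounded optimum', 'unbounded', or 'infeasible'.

The boundaries 6x1 + 3x2 = -50 and x2 = 0 meet at (-25/3, 0), but that point violates x1 ≥ 0. Every candidate vertex is excluded by some other constraint, so the feasible region is empty.

infeasible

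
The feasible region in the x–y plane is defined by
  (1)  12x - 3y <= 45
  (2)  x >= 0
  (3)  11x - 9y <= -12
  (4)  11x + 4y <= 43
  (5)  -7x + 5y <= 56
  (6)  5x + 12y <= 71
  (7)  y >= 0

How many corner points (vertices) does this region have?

The feasible vertices (each the meet of two boundaries and inside every other half-plane) are:
  (0, 4/3)
  (0, 71/12)
  (339/143, 55/13)
  (29/14, 283/56)

4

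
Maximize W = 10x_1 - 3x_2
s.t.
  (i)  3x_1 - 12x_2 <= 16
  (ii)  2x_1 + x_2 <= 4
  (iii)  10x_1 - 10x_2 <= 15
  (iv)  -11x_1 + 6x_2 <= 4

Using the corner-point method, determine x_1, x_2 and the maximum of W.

x_1 = 11/6, x_2 = 1/3, maximum W = 52/3

Extreme points and W = 10x_1 - 3x_2:
  (2/9, -23/18) → W = 109/18
  (-24/19, -94/57) → W = -146/19
  (11/6, 1/3) → W = 52/3
  (20/23, 52/23) → W = 44/23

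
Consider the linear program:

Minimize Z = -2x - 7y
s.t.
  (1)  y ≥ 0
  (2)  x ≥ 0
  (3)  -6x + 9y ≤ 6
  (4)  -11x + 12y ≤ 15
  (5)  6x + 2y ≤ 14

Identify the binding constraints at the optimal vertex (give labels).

(3) and (5)

Corner points and Z = -2x - 7y:
  (0, 0) → Z = 0
  (7/3, 0) → Z = -14/3
  (0, 2/3) → Z = -14/3
  (19/11, 20/11) → Z = -178/11

The minimum is at (19/11, 20/11). Substituting into each constraint, equality holds for (3) and (5); the remaining constraints have slack.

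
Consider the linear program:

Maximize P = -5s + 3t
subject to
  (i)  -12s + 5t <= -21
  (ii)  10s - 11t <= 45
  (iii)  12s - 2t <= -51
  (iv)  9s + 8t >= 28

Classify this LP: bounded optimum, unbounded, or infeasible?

The boundaries -12s + 5t = -21 and 9s + 8t = 28 meet at (308/141, 49/47), but that point violates 12s - 2t ≤ -51. Every candidate vertex is excluded by some other constraint, so the feasible region is empty.

infeasible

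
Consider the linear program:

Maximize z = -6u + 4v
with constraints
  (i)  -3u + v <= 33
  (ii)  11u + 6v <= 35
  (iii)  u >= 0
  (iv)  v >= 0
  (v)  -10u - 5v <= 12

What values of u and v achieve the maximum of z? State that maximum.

u = 0, v = 35/6, maximum z = 70/3

Feasible corners and z = -6u + 4v:
  (0, 35/6) → z = 70/3
  (35/11, 0) → z = -210/11
  (0, 0) → z = 0

The binding constraints are 11u + 6v = 35 and u = 0.
Solving simultaneously gives u = 0, v = 35/6.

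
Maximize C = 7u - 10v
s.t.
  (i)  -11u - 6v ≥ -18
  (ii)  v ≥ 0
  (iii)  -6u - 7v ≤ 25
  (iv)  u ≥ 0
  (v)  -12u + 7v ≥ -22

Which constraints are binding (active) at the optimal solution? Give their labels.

Extreme points and C = 7u - 10v:
  (18/11, 0) → C = 126/11
  (0, 3) → C = -30
  (0, 0) → C = 0

The maximum is at (18/11, 0). Substituting into each constraint, equality holds for (i) and (ii); the remaining constraints have slack.

(i) and (ii)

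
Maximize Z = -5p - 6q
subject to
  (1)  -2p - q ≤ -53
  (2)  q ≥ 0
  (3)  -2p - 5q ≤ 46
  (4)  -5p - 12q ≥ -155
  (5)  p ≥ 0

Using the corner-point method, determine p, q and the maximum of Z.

Corner points and Z = -5p - 6q:
  (53/2, 0) → Z = -265/2
  (481/19, 45/19) → Z = -2675/19
  (31, 0) → Z = -155

At the optimal vertex, -2p - q = -53 and q = 0.
Solving simultaneously gives p = 53/2, q = 0.

p = 53/2, q = 0, maximum Z = -265/2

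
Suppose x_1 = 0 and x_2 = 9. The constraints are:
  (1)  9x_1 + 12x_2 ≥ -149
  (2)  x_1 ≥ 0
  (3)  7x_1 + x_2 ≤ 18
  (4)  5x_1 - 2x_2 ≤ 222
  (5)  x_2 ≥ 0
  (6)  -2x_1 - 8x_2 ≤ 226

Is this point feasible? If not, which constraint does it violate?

feasible

(1): 108 ≥ -149 ✓
(2): 0 ≥ 0 ✓
(3): 9 ≤ 18 ✓
(4): -18 ≤ 222 ✓
(5): 9 ≥ 0 ✓
(6): -72 ≤ 226 ✓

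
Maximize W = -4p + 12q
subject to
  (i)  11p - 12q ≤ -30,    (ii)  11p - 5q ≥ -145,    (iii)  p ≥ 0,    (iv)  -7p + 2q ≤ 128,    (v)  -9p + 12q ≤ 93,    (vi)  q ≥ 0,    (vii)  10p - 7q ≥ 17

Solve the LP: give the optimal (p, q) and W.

p = 63/2, q = 251/8, maximum W = 501/2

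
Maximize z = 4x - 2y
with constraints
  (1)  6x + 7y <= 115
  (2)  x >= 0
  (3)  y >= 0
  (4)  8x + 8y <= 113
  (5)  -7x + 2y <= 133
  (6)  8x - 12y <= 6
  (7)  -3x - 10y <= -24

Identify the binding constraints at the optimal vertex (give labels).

(4) and (6)

Corner points and z = 4x - 2y:
  (0, 113/8) → z = -113/4
  (0, 12/5) → z = -24/5
  (351/40, 107/20) → z = 122/5
  (3, 3/2) → z = 9

The maximum is at (351/40, 107/20). Substituting into each constraint, equality holds for (4) and (6); the remaining constraints have slack.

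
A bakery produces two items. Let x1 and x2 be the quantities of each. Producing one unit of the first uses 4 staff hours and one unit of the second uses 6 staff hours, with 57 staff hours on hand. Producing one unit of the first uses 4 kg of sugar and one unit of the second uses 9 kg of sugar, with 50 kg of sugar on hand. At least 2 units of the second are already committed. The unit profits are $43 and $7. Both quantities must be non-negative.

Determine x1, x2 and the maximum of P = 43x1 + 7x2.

x1 = 8, x2 = 2, maximum P = 358

Corner points and P = 43x1 + 7x2:
  (0, 50/9) → P = 350/9
  (0, 2) → P = 14
  (8, 2) → P = 358

The binding constraints are 4x1 + 9x2 = 50 and x2 = 2.
Solving simultaneously gives x1 = 8, x2 = 2.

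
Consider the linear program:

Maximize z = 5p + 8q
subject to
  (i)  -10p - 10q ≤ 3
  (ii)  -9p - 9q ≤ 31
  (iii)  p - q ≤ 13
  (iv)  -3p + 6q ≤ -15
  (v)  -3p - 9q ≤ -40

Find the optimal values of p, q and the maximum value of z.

Feasible corners and z = 5p + 8q:
  (21, 8) → z = 169
  (157/12, 1/12) → z = 793/12
  (25/3, 5/3) → z = 55

At the optimal vertex, p - q = 13 and -3p + 6q = -15.
Solving simultaneously gives p = 21, q = 8.

p = 21, q = 8, maximum z = 169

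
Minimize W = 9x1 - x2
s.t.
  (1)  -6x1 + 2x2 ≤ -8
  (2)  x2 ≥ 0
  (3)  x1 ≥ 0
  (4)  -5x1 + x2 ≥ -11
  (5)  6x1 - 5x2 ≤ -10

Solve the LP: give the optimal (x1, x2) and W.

x1 = 10/3, x2 = 6, minimum W = 24

Corner points and W = 9x1 - x2:
  (7/2, 13/2) → W = 25
  (10/3, 6) → W = 24
  (65/19, 116/19) → W = 469/19

At the optimal vertex, -6x1 + 2x2 = -8 and 6x1 - 5x2 = -10.
Solving simultaneously gives x1 = 10/3, x2 = 6.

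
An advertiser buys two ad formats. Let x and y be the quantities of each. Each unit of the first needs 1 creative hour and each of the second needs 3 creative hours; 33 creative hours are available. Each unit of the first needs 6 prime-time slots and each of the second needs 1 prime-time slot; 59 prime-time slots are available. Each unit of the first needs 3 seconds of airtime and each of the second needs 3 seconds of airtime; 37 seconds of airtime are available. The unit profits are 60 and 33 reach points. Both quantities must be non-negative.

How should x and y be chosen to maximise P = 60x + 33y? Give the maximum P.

Corner points and P = 60x + 33y:
  (0, 0) → P = 0
  (0, 11) → P = 363
  (59/6, 0) → P = 590
  (2, 31/3) → P = 461
  (28/3, 3) → P = 659

At the optimal vertex, 6x + y = 59 and 3x + 3y = 37.
Solving simultaneously gives x = 28/3, y = 3.

x = 28/3, y = 3, maximum P = 659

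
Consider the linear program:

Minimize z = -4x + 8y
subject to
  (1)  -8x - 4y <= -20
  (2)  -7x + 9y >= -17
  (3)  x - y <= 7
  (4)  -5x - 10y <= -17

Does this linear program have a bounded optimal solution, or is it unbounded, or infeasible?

Vertices and z = -4x + 8y:
  (11/5, 3/5) → z = -4
  (23, 16) → z = 36
  (323/115, 34/115) → z = -204/23
The feasible region has finitely many vertices and no improving ray; the minimum is -204/23 at (323/115, 34/115).

bounded optimum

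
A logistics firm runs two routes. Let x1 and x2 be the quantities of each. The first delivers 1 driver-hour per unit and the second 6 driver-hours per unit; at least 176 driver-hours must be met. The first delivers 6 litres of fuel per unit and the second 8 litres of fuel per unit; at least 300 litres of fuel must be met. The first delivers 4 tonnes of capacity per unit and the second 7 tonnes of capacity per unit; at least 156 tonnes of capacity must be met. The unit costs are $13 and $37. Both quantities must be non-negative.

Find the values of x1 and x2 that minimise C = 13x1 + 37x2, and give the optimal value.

x1 = 14, x2 = 27, minimum C = 1181

Feasible corners and C = 13x1 + 37x2:
  (0, 75/2) → C = 2775/2
  (176, 0) → C = 2288
  (14, 27) → C = 1181
The feasible region is unbounded (it extends along (0, 1), (1, 0)), but C strictly increases along every unbounded feasible direction, so there is no improving ray and the minimum is attained at a vertex.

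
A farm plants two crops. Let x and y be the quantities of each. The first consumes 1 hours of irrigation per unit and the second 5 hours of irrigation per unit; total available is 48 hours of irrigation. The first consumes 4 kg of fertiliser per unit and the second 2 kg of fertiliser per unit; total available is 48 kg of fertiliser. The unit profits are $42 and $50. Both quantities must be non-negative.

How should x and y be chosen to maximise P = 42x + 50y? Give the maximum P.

x = 8, y = 8, maximum P = 736

Extreme points and P = 42x + 50y:
  (0, 0) → P = 0
  (0, 48/5) → P = 480
  (12, 0) → P = 504
  (8, 8) → P = 736

The binding constraints are x + 5y = 48 and 4x + 2y = 48.
Solving simultaneously gives x = 8, y = 8.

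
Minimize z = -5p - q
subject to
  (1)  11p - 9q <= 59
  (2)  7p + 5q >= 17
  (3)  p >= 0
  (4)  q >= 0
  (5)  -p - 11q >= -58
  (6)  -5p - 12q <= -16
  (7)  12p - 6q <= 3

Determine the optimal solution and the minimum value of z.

Feasible corners and z = -5p - q:
  (0, 17/5) → z = -17/5
  (39/34, 61/34) → z = -128/17
  (0, 58/11) → z = -58/11
  (127/46, 231/46) → z = -433/23

p = 127/46, q = 231/46, minimum z = -433/23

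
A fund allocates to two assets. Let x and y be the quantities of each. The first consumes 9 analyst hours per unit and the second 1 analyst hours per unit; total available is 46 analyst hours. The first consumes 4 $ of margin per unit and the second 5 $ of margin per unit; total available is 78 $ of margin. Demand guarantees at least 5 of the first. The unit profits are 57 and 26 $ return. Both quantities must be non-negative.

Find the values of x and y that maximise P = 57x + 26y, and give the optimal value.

Vertices and P = 57x + 26y:
  (46/9, 0) → P = 874/3
  (5, 0) → P = 285
  (5, 1) → P = 311

The optimum lies where 9x + y = 46 and x = 5.
Solving simultaneously gives x = 5, y = 1.

x = 5, y = 1, maximum P = 311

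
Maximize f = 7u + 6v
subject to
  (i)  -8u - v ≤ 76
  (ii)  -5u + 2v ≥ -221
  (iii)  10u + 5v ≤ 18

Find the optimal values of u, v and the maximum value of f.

The binding constraints are -8u - v = 76 and 10u + 5v = 18.
Solving simultaneously gives u = -199/15, v = 452/15.

u = -199/15, v = 452/15, maximum f = 1319/15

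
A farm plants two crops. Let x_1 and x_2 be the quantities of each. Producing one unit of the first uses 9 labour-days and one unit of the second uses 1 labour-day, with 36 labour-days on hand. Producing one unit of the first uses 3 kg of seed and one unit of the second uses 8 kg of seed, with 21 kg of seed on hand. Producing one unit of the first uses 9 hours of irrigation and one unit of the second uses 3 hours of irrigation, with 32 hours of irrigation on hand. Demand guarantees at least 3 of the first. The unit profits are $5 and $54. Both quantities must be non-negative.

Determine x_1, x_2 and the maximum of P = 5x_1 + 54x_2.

x_1 = 3, x_2 = 3/2, maximum P = 96

Vertices and P = 5x_1 + 54x_2:
  (32/9, 0) → P = 160/9
  (3, 0) → P = 15
  (193/63, 31/21) → P = 5987/63
  (3, 3/2) → P = 96

The binding constraints are 3x_1 + 8x_2 = 21 and x_1 = 3.
Solving simultaneously gives x_1 = 3, x_2 = 3/2.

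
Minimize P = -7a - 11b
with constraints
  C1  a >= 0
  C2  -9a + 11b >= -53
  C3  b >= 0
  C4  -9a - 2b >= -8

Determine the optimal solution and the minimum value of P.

a = 0, b = 4, minimum P = -44

Corner points and P = -7a - 11b:
  (0, 0) → P = 0
  (0, 4) → P = -44
  (8/9, 0) → P = -56/9

The binding constraints are a = 0 and -9a - 2b = -8.
Solving simultaneously gives a = 0, b = 4.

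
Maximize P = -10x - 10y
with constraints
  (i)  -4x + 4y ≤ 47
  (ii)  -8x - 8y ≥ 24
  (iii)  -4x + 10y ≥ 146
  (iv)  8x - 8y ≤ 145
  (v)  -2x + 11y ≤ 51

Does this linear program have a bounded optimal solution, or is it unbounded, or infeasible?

The boundaries -4x + 4y = 47 and -2x + 11y = 51 meet at (-313/36, 55/18), but that point violates -4x + 10y ≥ 146. Every candidate vertex is excluded by some other constraint, so the feasible region is empty.

infeasible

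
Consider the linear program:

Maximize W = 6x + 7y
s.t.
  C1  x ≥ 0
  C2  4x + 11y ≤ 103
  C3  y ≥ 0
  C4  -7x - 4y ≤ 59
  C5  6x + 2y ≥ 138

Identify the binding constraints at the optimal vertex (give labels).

Feasible corners and W = 6x + 7y:
  (103/4, 0) → W = 309/2
  (656/29, 33/29) → W = 4167/29
  (23, 0) → W = 138

The maximum is at (103/4, 0). Substituting into each constraint, equality holds for C2 and C3; the remaining constraints have slack.

C2 and C3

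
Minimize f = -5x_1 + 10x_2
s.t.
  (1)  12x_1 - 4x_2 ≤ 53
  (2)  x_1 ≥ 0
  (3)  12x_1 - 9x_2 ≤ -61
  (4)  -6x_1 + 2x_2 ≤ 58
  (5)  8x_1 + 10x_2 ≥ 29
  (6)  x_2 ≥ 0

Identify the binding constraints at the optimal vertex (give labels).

Feasible corners and f = -5x_1 + 10x_2:
  (721/60, 114/5) → f = 2015/12
  (0, 61/9) → f = 610/9
  (0, 29) → f = 290
The feasible region is unbounded (it extends along (1, 3)), but f strictly increases along every unbounded feasible direction, so there is no improving ray and the minimum is attained at a vertex.

The minimum is at (0, 61/9). Substituting into each constraint, equality holds for (2) and (3); the remaining constraints have slack.

(2) and (3)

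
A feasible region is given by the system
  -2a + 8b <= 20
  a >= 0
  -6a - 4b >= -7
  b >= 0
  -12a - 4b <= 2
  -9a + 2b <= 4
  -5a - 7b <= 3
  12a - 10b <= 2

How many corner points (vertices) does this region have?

4

Intersecting each pair of boundary lines and keeping only the points that satisfy every inequality leaves:
  (0, 7/4)
  (0, 0)
  (13/18, 2/3)
  (1/6, 0)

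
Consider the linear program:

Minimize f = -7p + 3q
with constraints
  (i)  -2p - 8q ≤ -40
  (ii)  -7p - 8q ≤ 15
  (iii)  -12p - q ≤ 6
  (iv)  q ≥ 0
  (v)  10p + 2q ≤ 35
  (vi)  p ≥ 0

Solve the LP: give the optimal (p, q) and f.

Feasible corners and f = -7p + 3q:
  (50/19, 165/38) → f = -205/38
  (0, 5) → f = 15
  (0, 35/2) → f = 105/2

p = 50/19, q = 165/38, minimum f = -205/38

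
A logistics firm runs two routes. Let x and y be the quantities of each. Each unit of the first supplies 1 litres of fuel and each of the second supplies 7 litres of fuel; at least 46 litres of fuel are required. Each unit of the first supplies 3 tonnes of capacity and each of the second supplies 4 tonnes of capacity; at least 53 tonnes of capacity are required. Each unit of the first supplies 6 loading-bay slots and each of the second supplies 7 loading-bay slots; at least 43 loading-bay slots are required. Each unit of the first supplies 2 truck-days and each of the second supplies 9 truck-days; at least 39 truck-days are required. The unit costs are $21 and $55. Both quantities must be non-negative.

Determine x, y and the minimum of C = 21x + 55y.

Vertices and C = 21x + 55y:
  (0, 53/4) → C = 2915/4
  (46, 0) → C = 966
  (11, 5) → C = 506
The feasible region is unbounded (it extends along (0, 1), (1, 0)), but C strictly increases along every unbounded feasible direction, so there is no improving ray and the minimum is attained at a vertex.

x = 11, y = 5, minimum C = 506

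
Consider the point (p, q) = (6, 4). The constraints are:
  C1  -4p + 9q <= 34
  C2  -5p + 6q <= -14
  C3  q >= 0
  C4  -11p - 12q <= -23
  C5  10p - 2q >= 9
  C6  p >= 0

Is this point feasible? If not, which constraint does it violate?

Constraint C2: -5p + 6q = -6, which is not ≤ -14. All other constraints are satisfied.

not feasible — violates C2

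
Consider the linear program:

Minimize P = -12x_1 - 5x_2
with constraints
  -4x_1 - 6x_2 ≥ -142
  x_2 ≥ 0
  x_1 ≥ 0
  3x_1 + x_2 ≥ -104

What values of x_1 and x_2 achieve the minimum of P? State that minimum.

Feasible corners and P = -12x_1 - 5x_2:
  (71/2, 0) → P = -426
  (0, 71/3) → P = -355/3
  (0, 0) → P = 0

x_1 = 71/2, x_2 = 0, minimum P = -426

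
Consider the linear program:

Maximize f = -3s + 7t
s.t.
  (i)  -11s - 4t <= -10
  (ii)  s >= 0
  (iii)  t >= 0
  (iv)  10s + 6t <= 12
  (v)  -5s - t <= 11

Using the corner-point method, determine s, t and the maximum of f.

Vertices and f = -3s + 7t:
  (10/11, 0) → f = -30/11
  (6/13, 16/13) → f = 94/13
  (6/5, 0) → f = -18/5

The binding constraints are -11s - 4t = -10 and 10s + 6t = 12.
Solving simultaneously gives s = 6/13, t = 16/13.

s = 6/13, t = 16/13, maximum f = 94/13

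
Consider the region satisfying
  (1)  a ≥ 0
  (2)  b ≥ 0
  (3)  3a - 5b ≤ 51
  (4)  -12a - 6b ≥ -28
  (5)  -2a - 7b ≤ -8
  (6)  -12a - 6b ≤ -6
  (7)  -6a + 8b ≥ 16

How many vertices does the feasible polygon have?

Of the 20 pairwise boundary intersections, those satisfying every inequality are:
  (0, 14/3)
  (0, 2)
  (32/33, 30/11)

3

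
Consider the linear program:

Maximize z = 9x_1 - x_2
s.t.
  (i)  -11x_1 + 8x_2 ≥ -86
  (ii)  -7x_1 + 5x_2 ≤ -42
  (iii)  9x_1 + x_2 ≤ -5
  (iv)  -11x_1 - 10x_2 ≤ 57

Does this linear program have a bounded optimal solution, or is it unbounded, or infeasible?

The boundaries -11x_1 + 8x_2 = -86 and -7x_1 + 5x_2 = -42 meet at (-94, -140), but that point violates -11x_1 - 10x_2 ≤ 57. Every candidate vertex is excluded by some other constraint, so the feasible region is empty.

infeasible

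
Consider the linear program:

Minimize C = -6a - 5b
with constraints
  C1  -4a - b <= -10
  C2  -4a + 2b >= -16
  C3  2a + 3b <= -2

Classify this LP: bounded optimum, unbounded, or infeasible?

infeasible

The boundaries -4a - b = -10 and -4a + 2b = -16 meet at (3, -2), but that point violates 2a + 3b ≤ -2. Every candidate vertex is excluded by some other constraint, so the feasible region is empty.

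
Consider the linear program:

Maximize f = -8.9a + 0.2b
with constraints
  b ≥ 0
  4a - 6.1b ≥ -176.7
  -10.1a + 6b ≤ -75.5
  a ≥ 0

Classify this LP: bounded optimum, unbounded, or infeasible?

bounded optimum

Extreme points and f = -8.9a + 0.2b:
  (755/101, 0) → f = -13439/202
  (152075/3761, 208667/3761) → f = -13117341/37610
The feasible region has finitely many vertices and no improving ray; the maximum is -13439/202 at (755/101, 0).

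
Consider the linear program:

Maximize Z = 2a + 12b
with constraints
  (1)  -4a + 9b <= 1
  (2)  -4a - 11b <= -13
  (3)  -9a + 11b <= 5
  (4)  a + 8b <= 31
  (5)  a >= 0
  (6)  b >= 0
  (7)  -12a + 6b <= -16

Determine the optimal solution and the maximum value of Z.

a = 31, b = 0, maximum Z = 62

Extreme points and Z = 2a + 12b:
  (271/41, 125/41) → Z = 2042/41
  (25/14, 19/21) → Z = 101/7
  (13/4, 0) → Z = 13/2
  (127/78, 23/39) → Z = 31/3
  (31, 0) → Z = 62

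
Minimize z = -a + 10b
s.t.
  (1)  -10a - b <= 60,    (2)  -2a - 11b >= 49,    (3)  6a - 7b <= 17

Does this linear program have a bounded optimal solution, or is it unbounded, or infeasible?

bounded optimum

Extreme points and z = -a + 10b:
  (-611/108, -185/54) → z = -3089/108
  (-403/76, -265/38) → z = -4897/76
  (-39/20, -41/10) → z = -781/20
The feasible region has finitely many vertices and no improving ray; the minimum is -4897/76 at (-403/76, -265/38).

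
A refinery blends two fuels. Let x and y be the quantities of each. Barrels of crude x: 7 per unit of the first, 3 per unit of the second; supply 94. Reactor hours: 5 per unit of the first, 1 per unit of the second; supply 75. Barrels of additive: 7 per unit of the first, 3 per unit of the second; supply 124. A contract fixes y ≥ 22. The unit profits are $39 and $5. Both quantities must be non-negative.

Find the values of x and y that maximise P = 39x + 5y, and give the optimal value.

x = 4, y = 22, maximum P = 266

Vertices and P = 39x + 5y:
  (0, 94/3) → P = 470/3
  (0, 22) → P = 110
  (4, 22) → P = 266

At the optimal vertex, 7x + 3y = 94 and y = 22.
Solving simultaneously gives x = 4, y = 22.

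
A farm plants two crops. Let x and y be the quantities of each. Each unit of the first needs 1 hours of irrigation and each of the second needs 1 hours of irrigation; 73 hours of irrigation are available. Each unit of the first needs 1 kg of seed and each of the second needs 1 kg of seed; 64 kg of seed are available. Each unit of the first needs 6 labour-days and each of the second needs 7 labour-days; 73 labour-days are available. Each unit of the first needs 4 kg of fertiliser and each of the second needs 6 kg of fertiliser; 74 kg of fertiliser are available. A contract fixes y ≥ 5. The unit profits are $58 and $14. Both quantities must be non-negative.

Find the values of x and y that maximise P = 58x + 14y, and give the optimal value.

Extreme points and P = 58x + 14y:
  (0, 73/7) → P = 146
  (0, 5) → P = 70
  (19/3, 5) → P = 1312/3

The optimum lies where 6x + 7y = 73 and y = 5.
Solving simultaneously gives x = 19/3, y = 5.

x = 19/3, y = 5, maximum P = 1312/3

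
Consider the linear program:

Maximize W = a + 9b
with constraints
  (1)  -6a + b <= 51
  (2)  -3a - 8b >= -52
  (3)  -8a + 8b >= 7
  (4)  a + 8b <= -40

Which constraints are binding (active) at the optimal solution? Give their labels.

Corner points and W = a + 9b:
  (-401/40, -183/20) → W = -739/8
  (-64/7, -27/7) → W = -307/7
  (-47/9, -313/72) → W = -3193/72

The maximum is at (-64/7, -27/7). Substituting into each constraint, equality holds for (1) and (4); the remaining constraints have slack.

(1) and (4)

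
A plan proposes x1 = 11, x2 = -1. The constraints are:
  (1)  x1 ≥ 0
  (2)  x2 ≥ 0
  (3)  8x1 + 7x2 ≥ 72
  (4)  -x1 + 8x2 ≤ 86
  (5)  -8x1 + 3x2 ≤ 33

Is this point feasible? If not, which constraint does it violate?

Constraint (2): x2 = -1, which is not ≥ 0. All other constraints are satisfied.

not feasible — violates (2)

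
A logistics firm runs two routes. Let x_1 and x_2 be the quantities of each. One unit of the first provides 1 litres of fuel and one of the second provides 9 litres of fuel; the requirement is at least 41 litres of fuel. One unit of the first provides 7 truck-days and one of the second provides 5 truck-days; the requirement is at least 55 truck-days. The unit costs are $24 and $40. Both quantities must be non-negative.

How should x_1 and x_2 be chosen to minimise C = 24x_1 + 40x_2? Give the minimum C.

Feasible corners and C = 24x_1 + 40x_2:
  (0, 11) → C = 440
  (41, 0) → C = 984
  (5, 4) → C = 280
The feasible region is unbounded (it extends along (0, 1), (1, 0)), but C strictly increases along every unbounded feasible direction, so there is no improving ray and the minimum is attained at a vertex.

The binding constraints are x_1 + 9x_2 = 41 and 7x_1 + 5x_2 = 55.
Solving simultaneously gives x_1 = 5, x_2 = 4.

x_1 = 5, x_2 = 4, minimum C = 280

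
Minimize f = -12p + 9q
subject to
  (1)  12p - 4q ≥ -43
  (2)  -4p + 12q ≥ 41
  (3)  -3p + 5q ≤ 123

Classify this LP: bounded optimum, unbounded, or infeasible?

unbounded

From the feasible point (-11/4, 5/2), moving in the direction (12, 4) keeps every constraint satisfied while f decreases without bound.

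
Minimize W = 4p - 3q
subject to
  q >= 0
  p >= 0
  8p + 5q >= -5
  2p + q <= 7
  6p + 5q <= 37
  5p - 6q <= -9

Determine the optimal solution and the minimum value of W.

Corner points and W = 4p - 3q:
  (0, 7) → W = -21
  (0, 3/2) → W = -9/2
  (33/17, 53/17) → W = -27/17

The optimum lies where p = 0 and 2p + q = 7.
Solving simultaneously gives p = 0, q = 7.

p = 0, q = 7, minimum W = -21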